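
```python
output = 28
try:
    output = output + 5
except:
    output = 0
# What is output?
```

Step-by-step execution trace:
1. output starts at 28.
2. try: `output = output + 5` → output = 33. No exception raised.
3. `except` is skipped.
Result: 33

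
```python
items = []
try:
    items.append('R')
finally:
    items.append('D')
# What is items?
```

Step-by-step execution trace:
1. try: `items.append('R')` → items = ['R'].
2. The try body completes without raising.
3. finally always runs: `items.append('D')` → items = ['R', 'D'].
Result: ['R', 'D']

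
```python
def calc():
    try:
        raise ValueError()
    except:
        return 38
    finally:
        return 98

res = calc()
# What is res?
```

Step-by-step execution trace:
1. `calc()` enters try: `raise ValueError()` raises ValueError.
2. bare `except` matches → `return 38` sets pending return value 38.
3. Before returning, `finally: return 98` runs and overrides the pending return.
4. calc() returns 98 → res = 98.
Result: 98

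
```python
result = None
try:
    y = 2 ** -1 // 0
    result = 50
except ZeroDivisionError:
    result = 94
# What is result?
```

Step-by-step execution trace:
1. `y = 2 ** -1 // 0` raises ZeroDivisionError.
2. `result = 50` is not reached.
3. `except ZeroDivisionError` matches → result = 94.
Result: 94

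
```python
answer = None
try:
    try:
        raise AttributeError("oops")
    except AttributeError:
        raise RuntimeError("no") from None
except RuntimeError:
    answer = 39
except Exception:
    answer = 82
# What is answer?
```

Step-by-step execution trace:
1. Inner try raises AttributeError; inner `except AttributeError` catches it.
2. `raise RuntimeError(...) from None` raises RuntimeError (from None suppresses __context__, but the active exception is still RuntimeError).
3. Outer `except RuntimeError` matches → answer = 39.
4. `except Exception` is not reached.
Result: 39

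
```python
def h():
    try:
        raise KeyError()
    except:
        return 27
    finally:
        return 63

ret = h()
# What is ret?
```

Step-by-step execution trace:
1. `h()` enters try: `raise KeyError()` raises KeyError.
2. bare `except` matches → `return 27` sets pending return value 27.
3. Before returning, `finally: return 63` runs and overrides the pending return.
4. h() returns 63 → ret = 63.
Result: 63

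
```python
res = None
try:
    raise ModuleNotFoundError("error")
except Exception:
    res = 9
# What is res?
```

Step-by-step execution trace:
1. `raise ModuleNotFoundError(...)` raises ModuleNotFoundError.
2. `except Exception` matches (ModuleNotFoundError is a subclass of Exception) → res = 9.
Result: 9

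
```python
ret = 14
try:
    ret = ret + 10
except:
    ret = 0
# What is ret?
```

Step-by-step execution trace:
1. ret starts at 14.
2. try: `ret = ret + 10` → ret = 24. No exception raised.
3. `except` is skipped.
Result: 24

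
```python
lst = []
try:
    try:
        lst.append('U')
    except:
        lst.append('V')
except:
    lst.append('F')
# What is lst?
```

Step-by-step execution trace:
1. Inner try: `lst.append('U')` → lst = ['U']. No exception raised.
2. Inner `except` is skipped.
3. Inner try completes normally; outer `except` is skipped.
Result: ['U']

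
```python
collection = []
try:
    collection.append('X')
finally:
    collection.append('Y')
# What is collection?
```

Step-by-step execution trace:
1. try: `collection.append('X')` → collection = ['X'].
2. The try body completes without raising.
3. finally always runs: `collection.append('Y')` → collection = ['X', 'Y'].
Result: ['X', 'Y']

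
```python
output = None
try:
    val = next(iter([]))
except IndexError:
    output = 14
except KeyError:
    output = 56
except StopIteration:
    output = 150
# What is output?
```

Step-by-step execution trace:
1. `val = next(iter([]))` raises StopIteration.
2. `except IndexError` does not match StopIteration; skipped.
3. `except KeyError` does not match StopIteration; skipped.
4. `except StopIteration` matches → output = 150.
Result: 150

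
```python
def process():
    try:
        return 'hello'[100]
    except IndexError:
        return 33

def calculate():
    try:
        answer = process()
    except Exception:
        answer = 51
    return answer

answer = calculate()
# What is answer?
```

Step-by-step execution trace:
1. `calculate()` calls `process()`.
2. In process: `'hello'[100]` raises IndexError; `except IndexError` catches it → returns 33.
3. In calculate: `answer = process()` → answer = 33. No exception reaches calculate.
4. `except Exception` is skipped; calculate returns 33.
5. answer = 33.
Result: 33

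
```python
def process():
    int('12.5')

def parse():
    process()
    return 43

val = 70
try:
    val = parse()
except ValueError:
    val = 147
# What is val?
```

Step-by-step execution trace:
1. val starts at 70.
2. try: `parse()` calls `process()`.
3. `process()` evaluates `int('12.5')`, which raises ValueError; it propagates through parse (uncaught).
4. `return 43` in parse is not reached; the assignment to val does not complete.
5. `except ValueError` matches → val = 147.
Result: 147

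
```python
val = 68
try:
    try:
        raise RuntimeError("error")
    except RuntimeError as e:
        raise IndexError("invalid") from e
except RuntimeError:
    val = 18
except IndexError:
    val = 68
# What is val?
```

Step-by-step execution trace:
1. Inner try raises RuntimeError; inner `except RuntimeError as e` catches it.
2. `raise IndexError(...) from e` raises IndexError (RuntimeError is attached as __cause__, but only IndexError is active).
3. Outer `except RuntimeError` does not match IndexError; skipped.
4. Outer `except IndexError` matches → val = 68.
Result: 68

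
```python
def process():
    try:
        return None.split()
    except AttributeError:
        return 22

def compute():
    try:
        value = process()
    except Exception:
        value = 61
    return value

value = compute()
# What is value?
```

Step-by-step execution trace:
1. `compute()` calls `process()`.
2. In process: `None.split()` raises AttributeError; `except AttributeError` catches it → returns 22.
3. In compute: `value = process()` → value = 22. No exception reaches compute.
4. `except Exception` is skipped; compute returns 22.
5. value = 22.
Result: 22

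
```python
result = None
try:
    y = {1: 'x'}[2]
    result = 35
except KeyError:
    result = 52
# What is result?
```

Step-by-step execution trace:
1. `y = {1: 'x'}[2]` raises KeyError.
2. `result = 35` is not reached.
3. `except KeyError` matches → result = 52.
Result: 52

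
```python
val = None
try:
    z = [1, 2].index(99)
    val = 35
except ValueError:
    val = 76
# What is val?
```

Step-by-step execution trace:
1. `z = [1, 2].index(99)` raises ValueError.
2. `val = 35` is not reached.
3. `except ValueError` matches → val = 76.
Result: 76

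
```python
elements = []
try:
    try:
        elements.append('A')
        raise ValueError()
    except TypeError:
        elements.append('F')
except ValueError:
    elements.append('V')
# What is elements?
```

Step-by-step execution trace:
1. Inner try: `elements.append('A')` → elements = ['A'].
2. `raise ValueError()` raises ValueError.
3. Inner `except TypeError` does not match ValueError; exception propagates to outer try.
4. Outer `except ValueError` matches → `elements.append('V')` → elements = ['A', 'V'].
Result: ['A', 'V']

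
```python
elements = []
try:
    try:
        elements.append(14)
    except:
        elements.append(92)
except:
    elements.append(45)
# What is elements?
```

Step-by-step execution trace:
1. Inner try: `elements.append(14)` → elements = [14]. No exception raised.
2. Inner `except` is skipped.
3. Inner try completes normally; outer `except` is skipped.
Result: [14]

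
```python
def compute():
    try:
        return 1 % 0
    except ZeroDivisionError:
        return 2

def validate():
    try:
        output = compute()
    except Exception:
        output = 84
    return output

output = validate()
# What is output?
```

Step-by-step execution trace:
1. `validate()` calls `compute()`.
2. In compute: `1 % 0` raises ZeroDivisionError; `except ZeroDivisionError` catches it → returns 2.
3. In validate: `output = compute()` → output = 2. No exception reaches validate.
4. `except Exception` is skipped; validate returns 2.
5. output = 2.
Result: 2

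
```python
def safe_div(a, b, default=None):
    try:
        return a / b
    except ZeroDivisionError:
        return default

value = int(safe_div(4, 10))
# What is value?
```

Step-by-step execution trace:
1. `safe_div(4, 10)` enters try: `return 4 / 10` → returns 0.4. No exception raised.
2. `except ZeroDivisionError` is skipped.
3. `int(0.4)` → 0 → value = 0.
Result: 0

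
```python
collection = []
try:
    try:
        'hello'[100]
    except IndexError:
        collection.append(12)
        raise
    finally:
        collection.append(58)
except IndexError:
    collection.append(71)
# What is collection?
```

Step-by-step execution trace:
1. Inner try: `'hello'[100]` raises IndexError.
2. Inner `except IndexError` matches → `collection.append(12)` → collection = [12].
3. bare `raise` re-raises IndexError.
4. Inner `finally` runs during unwinding: `collection.append(58)` → collection = [12, 58].
5. Outer `except IndexError` matches → `collection.append(71)` → collection = [12, 58, 71].
Result: [12, 58, 71]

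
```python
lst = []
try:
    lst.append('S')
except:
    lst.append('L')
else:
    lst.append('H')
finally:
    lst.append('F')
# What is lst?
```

Step-by-step execution trace:
1. try: `lst.append('S')` → lst = ['S']. No exception raised.
2. `except` is skipped.
3. `else` runs: `lst.append('H')` → lst = ['S', 'H'].
4. `finally` always runs: `lst.append('F')` → lst = ['S', 'H', 'F'].
Result: ['S', 'H', 'F']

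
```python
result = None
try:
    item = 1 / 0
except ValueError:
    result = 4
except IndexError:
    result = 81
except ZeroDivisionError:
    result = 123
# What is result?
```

Step-by-step execution trace:
1. `item = 1 / 0` raises ZeroDivisionError.
2. `except ValueError` does not match ZeroDivisionError; skipped.
3. `except IndexError` does not match ZeroDivisionError; skipped.
4. `except ZeroDivisionError` matches → result = 123.
Result: 123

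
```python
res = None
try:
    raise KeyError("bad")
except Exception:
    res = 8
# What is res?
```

Step-by-step execution trace:
1. `raise KeyError(...)` raises KeyError.
2. `except Exception` matches (KeyError is a subclass of Exception) → res = 8.
Result: 8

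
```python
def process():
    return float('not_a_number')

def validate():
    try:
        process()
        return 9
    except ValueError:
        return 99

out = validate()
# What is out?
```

Step-by-step execution trace:
1. `validate()` calls `process()`.
2. `process()` evaluates `float('not_a_number')`, which raises ValueError; it propagates to the caller.
3. `return 9` is not reached.
4. `except ValueError` in validate matches → returns 99.
5. out = 99.
Result: 99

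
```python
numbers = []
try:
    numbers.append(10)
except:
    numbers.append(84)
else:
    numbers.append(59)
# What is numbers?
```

Step-by-step execution trace:
1. try: `numbers.append(10)` → numbers = [10]. No exception raised.
2. `except` is skipped.
3. `else` runs (try completed without exception): `numbers.append(59)` → numbers = [10, 59].
Result: [10, 59]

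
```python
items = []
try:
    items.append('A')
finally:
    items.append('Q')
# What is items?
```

Step-by-step execution trace:
1. try: `items.append('A')` → items = ['A'].
2. The try body completes without raising.
3. finally always runs: `items.append('Q')` → items = ['A', 'Q'].
Result: ['A', 'Q']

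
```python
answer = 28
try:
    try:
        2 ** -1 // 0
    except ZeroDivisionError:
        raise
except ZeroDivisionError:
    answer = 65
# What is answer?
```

Step-by-step execution trace:
1. Inner try: `2 ** -1 // 0` raises ZeroDivisionError.
2. Inner `except ZeroDivisionError` matches; bare `raise` re-raises the same ZeroDivisionError.
3. Outer `except ZeroDivisionError` matches → answer = 65.
Result: 65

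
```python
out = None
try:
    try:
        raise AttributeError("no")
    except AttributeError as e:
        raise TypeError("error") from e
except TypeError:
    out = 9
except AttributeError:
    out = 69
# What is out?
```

Step-by-step execution trace:
1. Inner try raises AttributeError; inner `except AttributeError as e` catches it.
2. `raise TypeError(...) from e` raises TypeError (AttributeError is attached as __cause__, but only TypeError is active).
3. Outer `except TypeError` matches → out = 9.
4. `except AttributeError` is not reached.
Result: 9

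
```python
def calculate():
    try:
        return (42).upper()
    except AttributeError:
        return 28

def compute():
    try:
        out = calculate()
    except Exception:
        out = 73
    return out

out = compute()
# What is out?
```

Step-by-step execution trace:
1. `compute()` calls `calculate()`.
2. In calculate: `(42).upper()` raises AttributeError; `except AttributeError` catches it → returns 28.
3. In compute: `out = calculate()` → out = 28. No exception reaches compute.
4. `except Exception` is skipped; compute returns 28.
5. out = 28.
Result: 28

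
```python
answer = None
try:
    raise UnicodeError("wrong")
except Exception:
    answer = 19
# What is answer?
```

Step-by-step execution trace:
1. `raise UnicodeError(...)` raises UnicodeError.
2. `except Exception` matches (UnicodeError is a subclass of Exception) → answer = 19.
Result: 19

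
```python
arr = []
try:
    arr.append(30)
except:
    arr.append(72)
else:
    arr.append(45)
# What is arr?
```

Step-by-step execution trace:
1. try: `arr.append(30)` → arr = [30]. No exception raised.
2. `except` is skipped.
3. `else` runs (try completed without exception): `arr.append(45)` → arr = [30, 45].
Result: [30, 45]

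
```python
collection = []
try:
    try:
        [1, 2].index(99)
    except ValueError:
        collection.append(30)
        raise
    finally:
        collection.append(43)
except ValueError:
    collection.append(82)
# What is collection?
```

Step-by-step execution trace:
1. Inner try: `[1, 2].index(99)` raises ValueError.
2. Inner `except ValueError` matches → `collection.append(30)` → collection = [30].
3. bare `raise` re-raises ValueError.
4. Inner `finally` runs during unwinding: `collection.append(43)` → collection = [30, 43].
5. Outer `except ValueError` matches → `collection.append(82)` → collection = [30, 43, 82].
Result: [30, 43, 82]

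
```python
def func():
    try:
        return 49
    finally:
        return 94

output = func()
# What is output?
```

Step-by-step execution trace:
1. `func()` enters try: `return 49` sets pending return value 49.
2. Before returning, `finally: return 94` runs and overrides the pending return.
3. func() returns 94 → output = 94.
Result: 94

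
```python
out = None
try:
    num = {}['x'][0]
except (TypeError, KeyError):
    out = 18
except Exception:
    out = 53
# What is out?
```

Step-by-step execution trace:
1. `num = {}['x'][0]` raises KeyError.
2. `except (TypeError, KeyError)` matches (KeyError is in the tuple) → out = 18.
3. `except Exception` is not reached.
Result: 18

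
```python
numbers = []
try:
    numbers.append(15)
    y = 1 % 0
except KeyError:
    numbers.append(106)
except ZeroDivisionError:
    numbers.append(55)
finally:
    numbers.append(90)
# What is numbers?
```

Step-by-step execution trace:
1. try: `numbers.append(15)` → numbers = [15].
2. `y = 1 % 0` raises ZeroDivisionError.
3. `except KeyError` does not match ZeroDivisionError; skipped.
4. `except ZeroDivisionError` matches → `numbers.append(55)` → numbers = [15, 55].
5. finally always runs: `numbers.append(90)` → numbers = [15, 55, 90].
Result: [15, 55, 90]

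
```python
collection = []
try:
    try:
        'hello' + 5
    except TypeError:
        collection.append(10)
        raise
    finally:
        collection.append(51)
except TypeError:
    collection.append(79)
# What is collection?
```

Step-by-step execution trace:
1. Inner try: `'hello' + 5` raises TypeError.
2. Inner `except TypeError` matches → `collection.append(10)` → collection = [10].
3. bare `raise` re-raises TypeError.
4. Inner `finally` runs during unwinding: `collection.append(51)` → collection = [10, 51].
5. Outer `except TypeError` matches → `collection.append(79)` → collection = [10, 51, 79].
Result: [10, 51, 79]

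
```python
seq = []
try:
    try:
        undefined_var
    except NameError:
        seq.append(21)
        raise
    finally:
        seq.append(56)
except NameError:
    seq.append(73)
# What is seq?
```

Step-by-step execution trace:
1. Inner try: `undefined_var` raises NameError.
2. Inner `except NameError` matches → `seq.append(21)` → seq = [21].
3. bare `raise` re-raises NameError.
4. Inner `finally` runs during unwinding: `seq.append(56)` → seq = [21, 56].
5. Outer `except NameError` matches → `seq.append(73)` → seq = [21, 56, 73].
Result: [21, 56, 73]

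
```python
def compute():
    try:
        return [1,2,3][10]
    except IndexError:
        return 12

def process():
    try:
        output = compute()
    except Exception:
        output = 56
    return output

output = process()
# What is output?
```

Step-by-step execution trace:
1. `process()` calls `compute()`.
2. In compute: `[1,2,3][10]` raises IndexError; `except IndexError` catches it → returns 12.
3. In process: `output = compute()` → output = 12. No exception reaches process.
4. `except Exception` is skipped; process returns 12.
5. output = 12.
Result: 12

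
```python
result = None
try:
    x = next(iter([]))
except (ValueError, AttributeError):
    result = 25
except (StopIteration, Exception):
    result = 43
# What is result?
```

Step-by-step execution trace:
1. `x = next(iter([]))` raises StopIteration.
2. `except (ValueError, AttributeError)` does not match StopIteration; skipped.
3. `except (StopIteration, Exception)` matches (StopIteration is in the tuple) → result = 43.
Result: 43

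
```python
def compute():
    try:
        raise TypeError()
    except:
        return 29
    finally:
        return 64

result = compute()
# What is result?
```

Step-by-step execution trace:
1. `compute()` enters try: `raise TypeError()` raises TypeError.
2. bare `except` matches → `return 29` sets pending return value 29.
3. Before returning, `finally: return 64` runs and overrides the pending return.
4. compute() returns 64 → result = 64.
Result: 64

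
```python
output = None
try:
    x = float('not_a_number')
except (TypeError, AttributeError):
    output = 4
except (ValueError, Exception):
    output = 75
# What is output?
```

Step-by-step execution trace:
1. `x = float('not_a_number')` raises ValueError.
2. `except (TypeError, AttributeError)` does not match ValueError; skipped.
3. `except (ValueError, Exception)` matches (ValueError is in the tuple) → output = 75.
Result: 75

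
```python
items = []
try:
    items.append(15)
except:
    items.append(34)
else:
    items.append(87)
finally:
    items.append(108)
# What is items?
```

Step-by-step execution trace:
1. try: `items.append(15)` → items = [15]. No exception raised.
2. `except` is skipped.
3. `else` runs: `items.append(87)` → items = [15, 87].
4. `finally` always runs: `items.append(108)` → items = [15, 87, 108].
Result: [15, 87, 108]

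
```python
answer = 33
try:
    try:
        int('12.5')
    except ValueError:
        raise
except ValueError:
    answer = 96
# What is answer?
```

Step-by-step execution trace:
1. Inner try: `int('12.5')` raises ValueError.
2. Inner `except ValueError` matches; bare `raise` re-raises the same ValueError.
3. Outer `except ValueError` matches → answer = 96.
Result: 96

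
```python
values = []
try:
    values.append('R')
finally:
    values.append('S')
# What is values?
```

Step-by-step execution trace:
1. try: `values.append('R')` → values = ['R'].
2. The try body completes without raising.
3. finally always runs: `values.append('S')` → values = ['R', 'S'].
Result: ['R', 'S']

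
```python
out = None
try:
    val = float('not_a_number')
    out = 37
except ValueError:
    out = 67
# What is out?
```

Step-by-step execution trace:
1. `val = float('not_a_number')` raises ValueError.
2. `out = 37` is not reached.
3. `except ValueError` matches → out = 67.
Result: 67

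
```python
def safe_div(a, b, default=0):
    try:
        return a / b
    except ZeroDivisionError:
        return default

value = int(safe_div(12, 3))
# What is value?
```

Step-by-step execution trace:
1. `safe_div(12, 3)` enters try: `return 12 / 3` → returns 4.0. No exception raised.
2. `except ZeroDivisionError` is skipped.
3. `int(4.0)` → 4 → value = 4.
Result: 4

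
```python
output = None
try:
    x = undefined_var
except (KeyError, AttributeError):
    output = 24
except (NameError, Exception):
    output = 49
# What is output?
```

Step-by-step execution trace:
1. `x = undefined_var` raises NameError.
2. `except (KeyError, AttributeError)` does not match NameError; skipped.
3. `except (NameError, Exception)` matches (NameError is in the tuple) → output = 49.
Result: 49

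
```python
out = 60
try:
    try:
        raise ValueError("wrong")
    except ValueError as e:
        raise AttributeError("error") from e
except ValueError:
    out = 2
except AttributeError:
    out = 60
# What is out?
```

Step-by-step execution trace:
1. Inner try raises ValueError; inner `except ValueError as e` catches it.
2. `raise AttributeError(...) from e` raises AttributeError (ValueError is attached as __cause__, but only AttributeError is active).
3. Outer `except ValueError` does not match AttributeError; skipped.
4. Outer `except AttributeError` matches → out = 60.
Result: 60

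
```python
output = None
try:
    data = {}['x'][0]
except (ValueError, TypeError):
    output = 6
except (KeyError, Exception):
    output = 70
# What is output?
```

Step-by-step execution trace:
1. `data = {}['x'][0]` raises KeyError.
2. `except (ValueError, TypeError)` does not match KeyError; skipped.
3. `except (KeyError, Exception)` matches (KeyError is in the tuple) → output = 70.
Result: 70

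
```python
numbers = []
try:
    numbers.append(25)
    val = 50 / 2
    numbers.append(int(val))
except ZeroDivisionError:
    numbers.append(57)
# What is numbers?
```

Step-by-step execution trace:
1. try: `numbers.append(25)` → numbers = [25].
2. `val = 50 / 2` → val = 25.0. No exception raised.
3. `numbers.append(int(val))` → numbers = [25, 25].
4. `except ZeroDivisionError` is skipped (no exception was raised).
Result: [25, 25]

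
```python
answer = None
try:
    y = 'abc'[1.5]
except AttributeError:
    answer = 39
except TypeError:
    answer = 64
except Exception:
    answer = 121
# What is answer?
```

Step-by-step execution trace:
1. `y = 'abc'[1.5]` raises TypeError.
2. `except AttributeError` does not match TypeError; skipped.
3. `except TypeError` matches → answer = 64.
4. Remaining except clauses are skipped.
Result: 64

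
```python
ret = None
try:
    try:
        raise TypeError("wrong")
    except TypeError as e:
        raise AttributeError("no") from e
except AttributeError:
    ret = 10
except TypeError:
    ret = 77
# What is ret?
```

Step-by-step execution trace:
1. Inner try raises TypeError; inner `except TypeError as e` catches it.
2. `raise AttributeError(...) from e` raises AttributeError (TypeError is attached as __cause__, but only AttributeError is active).
3. Outer `except AttributeError` matches → ret = 10.
4. `except TypeError` is not reached.
Result: 10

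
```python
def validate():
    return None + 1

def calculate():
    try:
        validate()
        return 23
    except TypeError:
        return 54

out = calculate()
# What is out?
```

Step-by-step execution trace:
1. `calculate()` calls `validate()`.
2. `validate()` evaluates `None + 1`, which raises TypeError; it propagates to the caller.
3. `return 23` is not reached.
4. `except TypeError` in calculate matches → returns 54.
5. out = 54.
Result: 54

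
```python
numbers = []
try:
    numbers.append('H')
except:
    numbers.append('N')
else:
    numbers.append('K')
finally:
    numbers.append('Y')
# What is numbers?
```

Step-by-step execution trace:
1. try: `numbers.append('H')` → numbers = ['H']. No exception raised.
2. `except` is skipped.
3. `else` runs: `numbers.append('K')` → numbers = ['H', 'K'].
4. `finally` always runs: `numbers.append('Y')` → numbers = ['H', 'K', 'Y'].
Result: ['H', 'K', 'Y']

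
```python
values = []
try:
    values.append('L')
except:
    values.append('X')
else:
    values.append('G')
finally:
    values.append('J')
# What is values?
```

Step-by-step execution trace:
1. try: `values.append('L')` → values = ['L']. No exception raised.
2. `except` is skipped.
3. `else` runs: `values.append('G')` → values = ['L', 'G'].
4. `finally` always runs: `values.append('J')` → values = ['L', 'G', 'J'].
Result: ['L', 'G', 'J']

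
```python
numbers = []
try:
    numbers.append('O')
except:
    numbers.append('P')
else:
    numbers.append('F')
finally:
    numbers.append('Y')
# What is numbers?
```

Step-by-step execution trace:
1. try: `numbers.append('O')` → numbers = ['O']. No exception raised.
2. `except` is skipped.
3. `else` runs: `numbers.append('F')` → numbers = ['O', 'F'].
4. `finally` always runs: `numbers.append('Y')` → numbers = ['O', 'F', 'Y'].
Result: ['O', 'F', 'Y']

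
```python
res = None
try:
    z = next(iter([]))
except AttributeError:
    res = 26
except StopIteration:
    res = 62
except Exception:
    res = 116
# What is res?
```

Step-by-step execution trace:
1. `z = next(iter([]))` raises StopIteration.
2. `except AttributeError` does not match StopIteration; skipped.
3. `except StopIteration` matches → res = 62.
4. Remaining except clauses are skipped.
Result: 62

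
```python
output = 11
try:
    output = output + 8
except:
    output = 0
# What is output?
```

Step-by-step execution trace:
1. output starts at 11.
2. try: `output = output + 8` → output = 19. No exception raised.
3. `except` is skipped.
Result: 19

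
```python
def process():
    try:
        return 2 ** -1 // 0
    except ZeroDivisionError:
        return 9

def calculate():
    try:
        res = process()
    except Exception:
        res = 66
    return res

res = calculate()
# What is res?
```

Step-by-step execution trace:
1. `calculate()` calls `process()`.
2. In process: `2 ** -1 // 0` raises ZeroDivisionError; `except ZeroDivisionError` catches it → returns 9.
3. In calculate: `res = process()` → res = 9. No exception reaches calculate.
4. `except Exception` is skipped; calculate returns 9.
5. res = 9.
Result: 9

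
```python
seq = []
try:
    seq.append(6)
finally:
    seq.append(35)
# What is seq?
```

Step-by-step execution trace:
1. try: `seq.append(6)` → seq = [6].
2. The try body completes without raising.
3. finally always runs: `seq.append(35)` → seq = [6, 35].
Result: [6, 35]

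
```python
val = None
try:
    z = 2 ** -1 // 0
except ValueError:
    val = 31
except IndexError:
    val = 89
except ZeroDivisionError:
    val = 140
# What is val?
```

Step-by-step execution trace:
1. `z = 2 ** -1 // 0` raises ZeroDivisionError.
2. `except ValueError` does not match ZeroDivisionError; skipped.
3. `except IndexError` does not match ZeroDivisionError; skipped.
4. `except ZeroDivisionError` matches → val = 140.
Result: 140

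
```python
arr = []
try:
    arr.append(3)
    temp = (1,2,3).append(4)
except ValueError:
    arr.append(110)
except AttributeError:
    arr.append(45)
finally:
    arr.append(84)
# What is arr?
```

Step-by-step execution trace:
1. try: `arr.append(3)` → arr = [3].
2. `temp = (1,2,3).append(4)` raises AttributeError.
3. `except ValueError` does not match AttributeError; skipped.
4. `except AttributeError` matches → `arr.append(45)` → arr = [3, 45].
5. finally always runs: `arr.append(84)` → arr = [3, 45, 84].
Result: [3, 45, 84]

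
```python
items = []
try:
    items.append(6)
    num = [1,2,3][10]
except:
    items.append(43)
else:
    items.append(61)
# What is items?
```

Step-by-step execution trace:
1. try: `items.append(6)` → items = [6].
2. `num = [1,2,3][10]` raises IndexError.
3. bare `except` matches → `items.append(43)` → items = [6, 43].
4. `else` is skipped (an exception was raised).
Result: [6, 43]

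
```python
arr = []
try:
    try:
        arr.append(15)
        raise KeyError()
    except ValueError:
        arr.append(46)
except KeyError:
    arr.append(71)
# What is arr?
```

Step-by-step execution trace:
1. Inner try: `arr.append(15)` → arr = [15].
2. `raise KeyError()` raises KeyError.
3. Inner `except ValueError` does not match KeyError; exception propagates to outer try.
4. Outer `except KeyError` matches → `arr.append(71)` → arr = [15, 71].
Result: [15, 71]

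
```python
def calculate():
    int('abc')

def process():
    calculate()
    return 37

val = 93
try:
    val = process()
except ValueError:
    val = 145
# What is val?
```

Step-by-step execution trace:
1. val starts at 93.
2. try: `process()` calls `calculate()`.
3. `calculate()` evaluates `int('abc')`, which raises ValueError; it propagates through process (uncaught).
4. `return 37` in process is not reached; the assignment to val does not complete.
5. `except ValueError` matches → val = 145.
Result: 145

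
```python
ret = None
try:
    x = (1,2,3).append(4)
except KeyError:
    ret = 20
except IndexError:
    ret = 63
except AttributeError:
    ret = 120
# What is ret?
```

Step-by-step execution trace:
1. `x = (1,2,3).append(4)` raises AttributeError.
2. `except KeyError` does not match AttributeError; skipped.
3. `except IndexError` does not match AttributeError; skipped.
4. `except AttributeError` matches → ret = 120.
Result: 120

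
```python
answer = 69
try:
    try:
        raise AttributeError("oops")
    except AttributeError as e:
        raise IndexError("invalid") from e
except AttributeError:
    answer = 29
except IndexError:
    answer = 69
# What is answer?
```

Step-by-step execution trace:
1. Inner try raises AttributeError; inner `except AttributeError as e` catches it.
2. `raise IndexError(...) from e` raises IndexError (AttributeError is attached as __cause__, but only IndexError is active).
3. Outer `except AttributeError` does not match IndexError; skipped.
4. Outer `except IndexError` matches → answer = 69.
Result: 69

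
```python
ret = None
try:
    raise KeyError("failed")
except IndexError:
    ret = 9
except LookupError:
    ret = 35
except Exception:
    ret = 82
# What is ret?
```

Step-by-step execution trace:
1. `raise KeyError(...)` raises KeyError.
2. `except IndexError` does not match (KeyError is not a subclass of IndexError); skipped.
3. `except LookupError` matches (KeyError is a subclass of LookupError) → ret = 35.
4. `except Exception` is not reached.
Result: 35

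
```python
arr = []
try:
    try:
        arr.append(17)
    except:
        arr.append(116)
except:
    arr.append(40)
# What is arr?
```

Step-by-step execution trace:
1. Inner try: `arr.append(17)` → arr = [17]. No exception raised.
2. Inner `except` is skipped.
3. Inner try completes normally; outer `except` is skipped.
Result: [17]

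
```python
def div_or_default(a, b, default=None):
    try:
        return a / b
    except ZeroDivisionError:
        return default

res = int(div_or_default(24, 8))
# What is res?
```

Step-by-step execution trace:
1. `div_or_default(24, 8)` enters try: `return 24 / 8` → returns 3.0. No exception raised.
2. `except ZeroDivisionError` is skipped.
3. `int(3.0)` → 3 → res = 3.
Result: 3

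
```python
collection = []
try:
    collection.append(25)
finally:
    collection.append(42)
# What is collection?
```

Step-by-step execution trace:
1. try: `collection.append(25)` → collection = [25].
2. The try body completes without raising.
3. finally always runs: `collection.append(42)` → collection = [25, 42].
Result: [25, 42]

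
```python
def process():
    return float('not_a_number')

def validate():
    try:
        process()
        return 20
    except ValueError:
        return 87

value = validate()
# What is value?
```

Step-by-step execution trace:
1. `validate()` calls `process()`.
2. `process()` evaluates `float('not_a_number')`, which raises ValueError; it propagates to the caller.
3. `return 20` is not reached.
4. `except ValueError` in validate matches → returns 87.
5. value = 87.
Result: 87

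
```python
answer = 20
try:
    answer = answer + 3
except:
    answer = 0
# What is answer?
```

Step-by-step execution trace:
1. answer starts at 20.
2. try: `answer = answer + 3` → answer = 23. No exception raised.
3. `except` is skipped.
Result: 23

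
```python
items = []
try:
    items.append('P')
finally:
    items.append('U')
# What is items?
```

Step-by-step execution trace:
1. try: `items.append('P')` → items = ['P'].
2. The try body completes without raising.
3. finally always runs: `items.append('U')` → items = ['P', 'U'].
Result: ['P', 'U']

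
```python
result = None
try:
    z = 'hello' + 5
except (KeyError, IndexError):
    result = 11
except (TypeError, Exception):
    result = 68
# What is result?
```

Step-by-step execution trace:
1. `z = 'hello' + 5` raises TypeError.
2. `except (KeyError, IndexError)` does not match TypeError; skipped.
3. `except (TypeError, Exception)` matches (TypeError is in the tuple) → result = 68.
Result: 68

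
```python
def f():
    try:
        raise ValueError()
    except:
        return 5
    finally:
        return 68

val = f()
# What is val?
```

Step-by-step execution trace:
1. `f()` enters try: `raise ValueError()` raises ValueError.
2. bare `except` matches → `return 5` sets pending return value 5.
3. Before returning, `finally: return 68` runs and overrides the pending return.
4. f() returns 68 → val = 68.
Result: 68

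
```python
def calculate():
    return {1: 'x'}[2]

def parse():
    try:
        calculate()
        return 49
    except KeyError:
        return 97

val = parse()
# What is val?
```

Step-by-step execution trace:
1. `parse()` calls `calculate()`.
2. `calculate()` evaluates `{1: 'x'}[2]`, which raises KeyError; it propagates to the caller.
3. `return 49` is not reached.
4. `except KeyError` in parse matches → returns 97.
5. val = 97.
Result: 97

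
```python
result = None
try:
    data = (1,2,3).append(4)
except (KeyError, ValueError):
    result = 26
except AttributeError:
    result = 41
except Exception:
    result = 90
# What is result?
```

Step-by-step execution trace:
1. `data = (1,2,3).append(4)` raises AttributeError.
2. `except (KeyError, ValueError)` does not match AttributeError; skipped.
3. `except AttributeError` matches (exact type match) → result = 41.
4. `except Exception` is not reached.
Result: 41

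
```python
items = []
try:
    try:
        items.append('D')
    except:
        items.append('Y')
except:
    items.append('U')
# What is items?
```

Step-by-step execution trace:
1. Inner try: `items.append('D')` → items = ['D']. No exception raised.
2. Inner `except` is skipped.
3. Inner try completes normally; outer `except` is skipped.
Result: ['D']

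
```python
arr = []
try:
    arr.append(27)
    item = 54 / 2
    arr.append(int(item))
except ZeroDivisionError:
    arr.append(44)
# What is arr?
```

Step-by-step execution trace:
1. try: `arr.append(27)` → arr = [27].
2. `item = 54 / 2` → item = 27.0. No exception raised.
3. `arr.append(int(item))` → arr = [27, 27].
4. `except ZeroDivisionError` is skipped (no exception was raised).
Result: [27, 27]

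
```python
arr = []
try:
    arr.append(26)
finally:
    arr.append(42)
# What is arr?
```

Step-by-step execution trace:
1. try: `arr.append(26)` → arr = [26].
2. The try body completes without raising.
3. finally always runs: `arr.append(42)` → arr = [26, 42].
Result: [26, 42]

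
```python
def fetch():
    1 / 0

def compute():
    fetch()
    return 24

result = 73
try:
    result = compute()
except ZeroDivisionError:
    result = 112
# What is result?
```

Step-by-step execution trace:
1. result starts at 73.
2. try: `compute()` calls `fetch()`.
3. `fetch()` evaluates `1 / 0`, which raises ZeroDivisionError; it propagates through compute (uncaught).
4. `return 24` in compute is not reached; the assignment to result does not complete.
5. `except ZeroDivisionError` matches → result = 112.
Result: 112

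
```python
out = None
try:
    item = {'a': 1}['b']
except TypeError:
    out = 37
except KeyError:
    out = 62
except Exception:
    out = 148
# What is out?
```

Step-by-step execution trace:
1. `item = {'a': 1}['b']` raises KeyError.
2. `except TypeError` does not match KeyError; skipped.
3. `except KeyError` matches → out = 62.
4. Remaining except clauses are skipped.
Result: 62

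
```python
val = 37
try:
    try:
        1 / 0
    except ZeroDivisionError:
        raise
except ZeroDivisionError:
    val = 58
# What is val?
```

Step-by-step execution trace:
1. Inner try: `1 / 0` raises ZeroDivisionError.
2. Inner `except ZeroDivisionError` matches; bare `raise` re-raises the same ZeroDivisionError.
3. Outer `except ZeroDivisionError` matches → val = 58.
Result: 58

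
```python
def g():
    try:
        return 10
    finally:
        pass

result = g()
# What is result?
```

Step-by-step execution trace:
1. `g()` enters try: `return 10` sets pending return value 10.
2. Before returning, `finally: pass` runs (no effect).
3. g() returns 10 → result = 10.
Result: 10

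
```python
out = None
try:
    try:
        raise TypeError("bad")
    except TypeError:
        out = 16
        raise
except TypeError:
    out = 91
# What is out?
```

Step-by-step execution trace:
1. Inner try: `raise TypeError("bad")` raises TypeError.
2. Inner `except TypeError` matches → out = 16.
3. bare `raise` re-raises the same TypeError.
4. Outer `except TypeError` matches → out = 91.
Result: 91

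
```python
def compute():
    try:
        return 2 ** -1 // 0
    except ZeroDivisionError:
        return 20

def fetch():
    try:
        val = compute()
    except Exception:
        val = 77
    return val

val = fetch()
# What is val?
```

Step-by-step execution trace:
1. `fetch()` calls `compute()`.
2. In compute: `2 ** -1 // 0` raises ZeroDivisionError; `except ZeroDivisionError` catches it → returns 20.
3. In fetch: `val = compute()` → val = 20. No exception reaches fetch.
4. `except Exception` is skipped; fetch returns 20.
5. val = 20.
Result: 20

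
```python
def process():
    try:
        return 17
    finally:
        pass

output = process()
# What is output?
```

Step-by-step execution trace:
1. `process()` enters try: `return 17` sets pending return value 17.
2. Before returning, `finally: pass` runs (no effect).
3. process() returns 17 → output = 17.
Result: 17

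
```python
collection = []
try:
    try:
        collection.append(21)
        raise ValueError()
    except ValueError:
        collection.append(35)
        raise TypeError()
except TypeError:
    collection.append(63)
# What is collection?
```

Step-by-step execution trace:
1. Inner try: `collection.append(21)` → collection = [21].
2. `raise ValueError()` raises ValueError.
3. Inner `except ValueError` matches → `collection.append(35)` → collection = [21, 35].
4. `raise TypeError()` raises TypeError; propagates to outer try.
5. Outer `except TypeError` matches → `collection.append(63)` → collection = [21, 35, 63].
Result: [21, 35, 63]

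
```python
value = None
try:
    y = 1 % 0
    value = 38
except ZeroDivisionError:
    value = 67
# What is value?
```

Step-by-step execution trace:
1. `y = 1 % 0` raises ZeroDivisionError.
2. `value = 38` is not reached.
3. `except ZeroDivisionError` matches → value = 67.
Result: 67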